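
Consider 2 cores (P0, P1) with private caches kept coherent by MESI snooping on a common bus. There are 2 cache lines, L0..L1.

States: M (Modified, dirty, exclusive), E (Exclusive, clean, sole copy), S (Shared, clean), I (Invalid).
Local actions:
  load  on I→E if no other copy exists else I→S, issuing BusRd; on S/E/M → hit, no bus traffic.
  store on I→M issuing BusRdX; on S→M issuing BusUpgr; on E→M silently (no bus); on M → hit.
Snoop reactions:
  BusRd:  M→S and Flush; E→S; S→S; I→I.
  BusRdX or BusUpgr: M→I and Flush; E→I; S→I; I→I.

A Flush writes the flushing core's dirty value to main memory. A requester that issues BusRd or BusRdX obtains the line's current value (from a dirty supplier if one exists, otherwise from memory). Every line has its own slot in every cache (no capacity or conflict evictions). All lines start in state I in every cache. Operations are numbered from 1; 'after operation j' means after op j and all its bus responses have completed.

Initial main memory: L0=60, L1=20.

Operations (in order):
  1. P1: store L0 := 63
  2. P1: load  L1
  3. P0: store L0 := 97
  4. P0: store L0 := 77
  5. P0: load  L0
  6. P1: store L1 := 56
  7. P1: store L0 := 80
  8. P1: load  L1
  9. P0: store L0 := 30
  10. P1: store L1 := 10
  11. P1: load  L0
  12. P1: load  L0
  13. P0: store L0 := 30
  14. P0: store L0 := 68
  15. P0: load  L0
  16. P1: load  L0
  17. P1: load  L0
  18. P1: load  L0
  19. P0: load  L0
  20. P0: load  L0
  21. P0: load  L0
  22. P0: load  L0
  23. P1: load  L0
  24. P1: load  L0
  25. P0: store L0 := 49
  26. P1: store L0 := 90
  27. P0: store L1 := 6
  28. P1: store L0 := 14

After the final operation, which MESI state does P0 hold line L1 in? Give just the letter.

state = M

[1] P1: store L0 := 63 | P0:I, P1:M(63) | bus: BusRdX
[2] P1: load  L1 | P0:I, P1:E(20) | bus: BusRd
[3] P0: store L0 := 97 | P0:M(97), P1:I | bus: BusRdX,Flush
[4] P0: store L0 := 77 | P0:M(77), P1:I | bus: none
[5] P0: load  L0 | P0:M(77), P1:I | bus: none
[6] P1: store L1 := 56 | P0:I, P1:M(56) | bus: none
[7] P1: store L0 := 80 | P0:I, P1:M(80) | bus: BusRdX,Flush
[8] P1: load  L1 | P0:I, P1:M(56) | bus: none
[9] P0: store L0 := 30 | P0:M(30), P1:I | bus: BusRdX,Flush
[10] P1: store L1 := 10 | P0:I, P1:M(10) | bus: none
[11] P1: load  L0 | P0:S(30), P1:S(30) | bus: BusRd,Flush
[12] P1: load  L0 | P0:S(30), P1:S(30) | bus: none
[13] P0: store L0 := 30 | P0:M(30), P1:I | bus: BusUpgr
[14] P0: store L0 := 68 | P0:M(68), P1:I | bus: none
[15] P0: load  L0 | P0:M(68), P1:I | bus: none
[16] P1: load  L0 | P0:S(68), P1:S(68) | bus: BusRd,Flush
[17] P1: load  L0 | P0:S(68), P1:S(68) | bus: none
[18] P1: load  L0 | P0:S(68), P1:S(68) | bus: none
[19] P0: load  L0 | P0:S(68), P1:S(68) | bus: none
[20] P0: load  L0 | P0:S(68), P1:S(68) | bus: none
[21] P0: load  L0 | P0:S(68), P1:S(68) | bus: none
[22] P0: load  L0 | P0:S(68), P1:S(68) | bus: none
[23] P1: load  L0 | P0:S(68), P1:S(68) | bus: none
[24] P1: load  L0 | P0:S(68), P1:S(68) | bus: none
[25] P0: store L0 := 49 | P0:M(49), P1:I | bus: BusUpgr
[26] P1: store L0 := 90 | P0:I, P1:M(90) | bus: BusRdX,Flush
[27] P0: store L1 := 6 | P0:M(6), P1:I | bus: BusRdX,Flush
[28] P1: store L0 := 14 | P0:I, P1:M(14) | bus: none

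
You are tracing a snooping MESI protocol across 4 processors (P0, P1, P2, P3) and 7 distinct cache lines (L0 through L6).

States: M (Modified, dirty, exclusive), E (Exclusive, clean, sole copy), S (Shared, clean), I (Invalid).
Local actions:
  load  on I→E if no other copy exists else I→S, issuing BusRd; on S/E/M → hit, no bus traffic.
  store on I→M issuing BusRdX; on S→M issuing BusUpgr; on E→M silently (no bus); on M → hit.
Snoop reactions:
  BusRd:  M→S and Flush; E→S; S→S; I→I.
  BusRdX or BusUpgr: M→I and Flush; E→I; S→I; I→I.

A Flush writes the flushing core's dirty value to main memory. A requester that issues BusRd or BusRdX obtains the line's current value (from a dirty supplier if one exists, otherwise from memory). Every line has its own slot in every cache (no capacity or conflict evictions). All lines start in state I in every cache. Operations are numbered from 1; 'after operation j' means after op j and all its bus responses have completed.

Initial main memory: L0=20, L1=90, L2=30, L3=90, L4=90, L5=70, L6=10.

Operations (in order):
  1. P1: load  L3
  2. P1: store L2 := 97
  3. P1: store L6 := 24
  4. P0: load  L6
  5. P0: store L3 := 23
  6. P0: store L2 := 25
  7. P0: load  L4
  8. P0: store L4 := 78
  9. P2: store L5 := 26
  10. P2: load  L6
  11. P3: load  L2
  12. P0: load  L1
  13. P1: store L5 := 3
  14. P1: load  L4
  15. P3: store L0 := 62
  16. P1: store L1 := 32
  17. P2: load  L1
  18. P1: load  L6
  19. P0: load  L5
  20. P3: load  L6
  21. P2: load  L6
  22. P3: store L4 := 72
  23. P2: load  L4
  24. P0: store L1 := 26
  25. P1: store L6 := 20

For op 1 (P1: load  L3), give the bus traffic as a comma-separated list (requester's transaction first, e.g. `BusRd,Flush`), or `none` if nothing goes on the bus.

  op1 P1: load  L3 → I/E/I/I on L3; bus BusRd; mem=90
  op2 P1: store L2 := 97 → I/M/I/I on L2; bus BusRdX; mem=30
  op3 P1: store L6 := 24 → I/M/I/I on L6; bus BusRdX; mem=10
  op4 P0: load  L6 → S/S/I/I on L6; bus BusRd Flush; mem=24
  op5 P0: store L3 := 23 → M/I/I/I on L3; bus BusRdX; mem=90
  op6 P0: store L2 := 25 → M/I/I/I on L2; bus BusRdX Flush; mem=97
  op7 P0: load  L4 → E/I/I/I on L4; bus BusRd; mem=90
  op8 P0: store L4 := 78 → M/I/I/I on L4; bus (none); mem=90
  op9 P2: store L5 := 26 → I/I/M/I on L5; bus BusRdX; mem=70
  op10 P2: load  L6 → S/S/S/I on L6; bus BusRd; mem=24
  op11 P3: load  L2 → S/I/I/S on L2; bus BusRd Flush; mem=25
  op12 P0: load  L1 → E/I/I/I on L1; bus BusRd; mem=90
  op13 P1: store L5 := 3 → I/M/I/I on L5; bus BusRdX Flush; mem=26
  op14 P1: load  L4 → S/S/I/I on L4; bus BusRd Flush; mem=78
  op15 P3: store L0 := 62 → I/I/I/M on L0; bus BusRdX; mem=20
  op16 P1: store L1 := 32 → I/M/I/I on L1; bus BusRdX; mem=90
  op17 P2: load  L1 → I/S/S/I on L1; bus BusRd Flush; mem=32
  op18 P1: load  L6 → S/S/S/I on L6; bus (none); mem=24
  op19 P0: load  L5 → S/S/I/I on L5; bus BusRd Flush; mem=3
  op20 P3: load  L6 → S/S/S/S on L6; bus BusRd; mem=24
  op21 P2: load  L6 → S/S/S/S on L6; bus (none); mem=24
  op22 P3: store L4 := 72 → I/I/I/M on L4; bus BusRdX; mem=78
  op23 P2: load  L4 → I/I/S/S on L4; bus BusRd Flush; mem=72
  op24 P0: store L1 := 26 → M/I/I/I on L1; bus BusRdX; mem=32
  op25 P1: store L6 := 20 → I/M/I/I on L6; bus BusUpgr; mem=24

bus = BusRd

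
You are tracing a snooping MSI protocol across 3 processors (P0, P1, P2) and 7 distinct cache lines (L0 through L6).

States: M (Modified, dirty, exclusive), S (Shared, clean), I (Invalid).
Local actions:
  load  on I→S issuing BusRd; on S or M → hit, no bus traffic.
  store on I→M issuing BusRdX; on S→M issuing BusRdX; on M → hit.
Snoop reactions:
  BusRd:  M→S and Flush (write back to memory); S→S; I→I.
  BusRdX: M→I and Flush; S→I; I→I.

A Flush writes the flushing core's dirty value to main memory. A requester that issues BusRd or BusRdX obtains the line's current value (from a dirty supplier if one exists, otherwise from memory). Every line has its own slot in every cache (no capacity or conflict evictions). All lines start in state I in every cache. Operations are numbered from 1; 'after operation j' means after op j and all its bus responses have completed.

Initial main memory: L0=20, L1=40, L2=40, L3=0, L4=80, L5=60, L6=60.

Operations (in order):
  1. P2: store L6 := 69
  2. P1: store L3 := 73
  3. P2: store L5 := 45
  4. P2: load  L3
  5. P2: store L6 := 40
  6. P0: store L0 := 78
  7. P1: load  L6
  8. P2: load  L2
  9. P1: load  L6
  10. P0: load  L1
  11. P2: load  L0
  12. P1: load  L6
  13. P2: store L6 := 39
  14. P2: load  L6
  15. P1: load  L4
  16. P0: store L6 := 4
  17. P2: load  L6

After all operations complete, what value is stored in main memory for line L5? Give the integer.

step 1: P2: store L6 := 69  ⟶  IIM  (L6)  txn=BusRdX  M[L6]=60
step 2: P1: store L3 := 73  ⟶  IMI  (L3)  txn=BusRdX  M[L3]=0
step 3: P2: store L5 := 45  ⟶  IIM  (L5)  txn=BusRdX  M[L5]=60
step 4: P2: load  L3  ⟶  ISS  (L3)  txn=BusRd+Flush  M[L3]=73
step 5: P2: store L6 := 40  ⟶  IIM  (L6)  txn=∅  M[L6]=60
step 6: P0: store L0 := 78  ⟶  MII  (L0)  txn=BusRdX  M[L0]=20
step 7: P1: load  L6  ⟶  ISS  (L6)  txn=BusRd+Flush  M[L6]=40
step 8: P2: load  L2  ⟶  IIS  (L2)  txn=BusRd  M[L2]=40
step 9: P1: load  L6  ⟶  ISS  (L6)  txn=∅  M[L6]=40
step 10: P0: load  L1  ⟶  SII  (L1)  txn=BusRd  M[L1]=40
step 11: P2: load  L0  ⟶  SIS  (L0)  txn=BusRd+Flush  M[L0]=78
step 12: P1: load  L6  ⟶  ISS  (L6)  txn=∅  M[L6]=40
step 13: P2: store L6 := 39  ⟶  IIM  (L6)  txn=BusRdX  M[L6]=40
step 14: P2: load  L6  ⟶  IIM  (L6)  txn=∅  M[L6]=40
step 15: P1: load  L4  ⟶  ISI  (L4)  txn=BusRd  M[L4]=80
step 16: P0: store L6 := 4  ⟶  MII  (L6)  txn=BusRdX+Flush  M[L6]=39
step 17: P2: load  L6  ⟶  SIS  (L6)  txn=BusRd+Flush  M[L6]=4

memory[L5] = 60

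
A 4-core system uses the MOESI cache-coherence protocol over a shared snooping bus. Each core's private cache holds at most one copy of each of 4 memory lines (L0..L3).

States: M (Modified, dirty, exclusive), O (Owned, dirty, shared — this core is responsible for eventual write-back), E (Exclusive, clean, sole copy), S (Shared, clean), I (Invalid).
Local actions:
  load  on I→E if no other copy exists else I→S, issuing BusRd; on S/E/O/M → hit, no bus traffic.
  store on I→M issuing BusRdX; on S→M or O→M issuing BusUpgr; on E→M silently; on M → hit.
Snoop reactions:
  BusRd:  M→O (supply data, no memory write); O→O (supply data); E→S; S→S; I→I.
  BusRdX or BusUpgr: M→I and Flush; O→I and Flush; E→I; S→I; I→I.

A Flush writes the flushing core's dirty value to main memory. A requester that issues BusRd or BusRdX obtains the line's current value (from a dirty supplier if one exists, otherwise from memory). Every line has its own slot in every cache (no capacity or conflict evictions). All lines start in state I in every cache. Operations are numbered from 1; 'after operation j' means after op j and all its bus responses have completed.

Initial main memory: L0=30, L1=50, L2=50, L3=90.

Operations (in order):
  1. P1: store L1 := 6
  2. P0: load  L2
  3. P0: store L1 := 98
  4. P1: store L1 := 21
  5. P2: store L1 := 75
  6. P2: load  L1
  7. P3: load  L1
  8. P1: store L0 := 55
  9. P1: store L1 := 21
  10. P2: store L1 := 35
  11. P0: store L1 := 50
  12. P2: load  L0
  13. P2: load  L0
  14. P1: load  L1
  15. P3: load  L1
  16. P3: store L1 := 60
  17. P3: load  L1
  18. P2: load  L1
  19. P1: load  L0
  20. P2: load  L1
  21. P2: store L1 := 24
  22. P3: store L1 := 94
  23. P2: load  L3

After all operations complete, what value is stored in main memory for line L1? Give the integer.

  op1 P1: store L1 := 6 → I/M/I/I on L1; bus BusRdX; mem=50
  op2 P0: load  L2 → E/I/I/I on L2; bus BusRd; mem=50
  op3 P0: store L1 := 98 → M/I/I/I on L1; bus BusRdX Flush; mem=6
  op4 P1: store L1 := 21 → I/M/I/I on L1; bus BusRdX Flush; mem=98
  op5 P2: store L1 := 75 → I/I/M/I on L1; bus BusRdX Flush; mem=21
  op6 P2: load  L1 → I/I/M/I on L1; bus (none); mem=21
  op7 P3: load  L1 → I/I/O/S on L1; bus BusRd; mem=21
  op8 P1: store L0 := 55 → I/M/I/I on L0; bus BusRdX; mem=30
  op9 P1: store L1 := 21 → I/M/I/I on L1; bus BusRdX Flush; mem=75
  op10 P2: store L1 := 35 → I/I/M/I on L1; bus BusRdX Flush; mem=21
  op11 P0: store L1 := 50 → M/I/I/I on L1; bus BusRdX Flush; mem=35
  op12 P2: load  L0 → I/O/S/I on L0; bus BusRd; mem=30
  op13 P2: load  L0 → I/O/S/I on L0; bus (none); mem=30
  op14 P1: load  L1 → O/S/I/I on L1; bus BusRd; mem=35
  op15 P3: load  L1 → O/S/I/S on L1; bus BusRd; mem=35
  op16 P3: store L1 := 60 → I/I/I/M on L1; bus BusUpgr Flush; mem=50
  op17 P3: load  L1 → I/I/I/M on L1; bus (none); mem=50
  op18 P2: load  L1 → I/I/S/O on L1; bus BusRd; mem=50
  op19 P1: load  L0 → I/O/S/I on L0; bus (none); mem=30
  op20 P2: load  L1 → I/I/S/O on L1; bus (none); mem=50
  op21 P2: store L1 := 24 → I/I/M/I on L1; bus BusUpgr Flush; mem=60
  op22 P3: store L1 := 94 → I/I/I/M on L1; bus BusRdX Flush; mem=24
  op23 P2: load  L3 → I/I/E/I on L3; bus BusRd; mem=90

memory[L1] = 24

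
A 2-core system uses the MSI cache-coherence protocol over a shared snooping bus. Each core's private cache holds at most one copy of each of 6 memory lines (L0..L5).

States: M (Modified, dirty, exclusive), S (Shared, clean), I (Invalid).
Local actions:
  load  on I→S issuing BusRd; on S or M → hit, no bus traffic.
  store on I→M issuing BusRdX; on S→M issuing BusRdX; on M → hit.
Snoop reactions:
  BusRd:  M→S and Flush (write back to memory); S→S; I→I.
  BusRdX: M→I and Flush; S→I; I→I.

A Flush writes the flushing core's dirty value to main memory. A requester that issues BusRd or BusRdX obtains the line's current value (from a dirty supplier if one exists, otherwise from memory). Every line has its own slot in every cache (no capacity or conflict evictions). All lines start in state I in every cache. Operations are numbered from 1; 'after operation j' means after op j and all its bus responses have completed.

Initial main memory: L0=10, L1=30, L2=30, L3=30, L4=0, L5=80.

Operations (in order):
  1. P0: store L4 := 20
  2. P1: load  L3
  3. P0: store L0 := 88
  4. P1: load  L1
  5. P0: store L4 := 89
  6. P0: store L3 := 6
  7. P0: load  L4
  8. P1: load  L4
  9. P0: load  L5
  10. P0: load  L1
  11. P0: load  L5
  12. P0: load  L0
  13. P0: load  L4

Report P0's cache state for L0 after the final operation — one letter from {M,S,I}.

  op1 P0: store L4 := 20 → M/I on L4; bus BusRdX; mem=0
  op2 P1: load  L3 → I/S on L3; bus BusRd; mem=30
  op3 P0: store L0 := 88 → M/I on L0; bus BusRdX; mem=10
  op4 P1: load  L1 → I/S on L1; bus BusRd; mem=30
  op5 P0: store L4 := 89 → M/I on L4; bus (none); mem=0
  op6 P0: store L3 := 6 → M/I on L3; bus BusRdX; mem=30
  op7 P0: load  L4 → M/I on L4; bus (none); mem=0
  op8 P1: load  L4 → S/S on L4; bus BusRd Flush; mem=89
  op9 P0: load  L5 → S/I on L5; bus BusRd; mem=80
  op10 P0: load  L1 → S/S on L1; bus BusRd; mem=30
  op11 P0: load  L5 → S/I on L5; bus (none); mem=80
  op12 P0: load  L0 → M/I on L0; bus (none); mem=10
  op13 P0: load  L4 → S/S on L4; bus (none); mem=89

state = M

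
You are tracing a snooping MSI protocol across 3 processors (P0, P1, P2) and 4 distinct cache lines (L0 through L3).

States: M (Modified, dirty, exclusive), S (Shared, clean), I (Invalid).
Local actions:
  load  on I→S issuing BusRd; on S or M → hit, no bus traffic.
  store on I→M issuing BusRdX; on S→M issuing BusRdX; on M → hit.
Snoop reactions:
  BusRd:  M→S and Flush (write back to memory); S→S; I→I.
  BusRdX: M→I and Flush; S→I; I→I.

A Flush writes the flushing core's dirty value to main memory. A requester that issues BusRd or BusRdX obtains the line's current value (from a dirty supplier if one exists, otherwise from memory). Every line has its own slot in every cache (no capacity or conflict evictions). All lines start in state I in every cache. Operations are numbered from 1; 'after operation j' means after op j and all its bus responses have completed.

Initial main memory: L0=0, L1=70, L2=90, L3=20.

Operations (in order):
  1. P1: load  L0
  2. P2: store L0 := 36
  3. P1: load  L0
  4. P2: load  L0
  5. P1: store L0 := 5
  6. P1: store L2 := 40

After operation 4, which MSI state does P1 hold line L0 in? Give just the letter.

[1] P1: load  L0 | P0:I, P1:S(0), P2:I | bus: BusRd
[2] P2: store L0 := 36 | P0:I, P1:I, P2:M(36) | bus: BusRdX
[3] P1: load  L0 | P0:I, P1:S(36), P2:S(36) | bus: BusRd,Flush
[4] P2: load  L0 | P0:I, P1:S(36), P2:S(36) | bus: none
[5] P1: store L0 := 5 | P0:I, P1:M(5), P2:I | bus: BusRdX
[6] P1: store L2 := 40 | P0:I, P1:M(40), P2:I | bus: BusRdX

state = S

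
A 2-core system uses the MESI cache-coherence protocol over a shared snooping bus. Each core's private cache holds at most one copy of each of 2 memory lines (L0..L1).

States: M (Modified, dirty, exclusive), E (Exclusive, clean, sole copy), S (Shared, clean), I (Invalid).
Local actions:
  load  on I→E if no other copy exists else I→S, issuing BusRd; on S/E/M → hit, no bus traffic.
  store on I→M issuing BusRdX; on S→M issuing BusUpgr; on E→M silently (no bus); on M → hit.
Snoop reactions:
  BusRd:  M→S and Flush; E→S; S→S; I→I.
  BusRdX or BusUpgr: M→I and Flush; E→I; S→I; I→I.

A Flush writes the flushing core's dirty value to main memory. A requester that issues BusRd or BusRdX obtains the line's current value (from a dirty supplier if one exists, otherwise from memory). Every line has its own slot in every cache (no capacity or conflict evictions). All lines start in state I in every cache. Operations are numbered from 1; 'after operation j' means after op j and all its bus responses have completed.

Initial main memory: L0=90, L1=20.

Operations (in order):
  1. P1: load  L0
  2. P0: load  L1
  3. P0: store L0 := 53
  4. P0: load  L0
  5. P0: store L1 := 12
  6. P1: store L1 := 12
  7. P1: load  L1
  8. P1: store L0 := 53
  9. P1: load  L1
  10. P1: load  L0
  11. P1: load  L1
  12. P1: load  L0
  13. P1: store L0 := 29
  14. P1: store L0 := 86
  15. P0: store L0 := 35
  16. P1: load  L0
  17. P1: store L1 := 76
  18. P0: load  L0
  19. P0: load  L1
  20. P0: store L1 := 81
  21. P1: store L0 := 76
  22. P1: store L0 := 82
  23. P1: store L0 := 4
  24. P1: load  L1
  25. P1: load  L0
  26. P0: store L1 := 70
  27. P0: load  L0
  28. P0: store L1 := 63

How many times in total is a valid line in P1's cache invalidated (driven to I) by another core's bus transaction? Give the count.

1. P1: load  L0  bus=[BusRd]  L0: P0=I P1=E  mem[L0]=90
2. P0: load  L1  bus=[BusRd]  L1: P0=E P1=I  mem[L1]=20
3. P0: store L0 := 53  bus=[BusRdX]  L0: P0=M P1=I  mem[L0]=90
4. P0: load  L0  bus=[-]  L0: P0=M P1=I  mem[L0]=90
5. P0: store L1 := 12  bus=[-]  L1: P0=M P1=I  mem[L1]=20
6. P1: store L1 := 12  bus=[BusRdX,Flush]  L1: P0=I P1=M  mem[L1]=12
7. P1: load  L1  bus=[-]  L1: P0=I P1=M  mem[L1]=12
8. P1: store L0 := 53  bus=[BusRdX,Flush]  L0: P0=I P1=M  mem[L0]=53
9. P1: load  L1  bus=[-]  L1: P0=I P1=M  mem[L1]=12
10. P1: load  L0  bus=[-]  L0: P0=I P1=M  mem[L0]=53
11. P1: load  L1  bus=[-]  L1: P0=I P1=M  mem[L1]=12
12. P1: load  L0  bus=[-]  L0: P0=I P1=M  mem[L0]=53
13. P1: store L0 := 29  bus=[-]  L0: P0=I P1=M  mem[L0]=53
14. P1: store L0 := 86  bus=[-]  L0: P0=I P1=M  mem[L0]=53
15. P0: store L0 := 35  bus=[BusRdX,Flush]  L0: P0=M P1=I  mem[L0]=86
16. P1: load  L0  bus=[BusRd,Flush]  L0: P0=S P1=S  mem[L0]=35
17. P1: store L1 := 76  bus=[-]  L1: P0=I P1=M  mem[L1]=12
18. P0: load  L0  bus=[-]  L0: P0=S P1=S  mem[L0]=35
19. P0: load  L1  bus=[BusRd,Flush]  L1: P0=S P1=S  mem[L1]=76
20. P0: store L1 := 81  bus=[BusUpgr]  L1: P0=M P1=I  mem[L1]=76
21. P1: store L0 := 76  bus=[BusUpgr]  L0: P0=I P1=M  mem[L0]=35
22. P1: store L0 := 82  bus=[-]  L0: P0=I P1=M  mem[L0]=35
23. P1: store L0 := 4  bus=[-]  L0: P0=I P1=M  mem[L0]=35
24. P1: load  L1  bus=[BusRd,Flush]  L1: P0=S P1=S  mem[L1]=81
25. P1: load  L0  bus=[-]  L0: P0=I P1=M  mem[L0]=35
26. P0: store L1 := 70  bus=[BusUpgr]  L1: P0=M P1=I  mem[L1]=81
27. P0: load  L0  bus=[BusRd,Flush]  L0: P0=S P1=S  mem[L0]=4
28. P0: store L1 := 63  bus=[-]  L1: P0=M P1=I  mem[L1]=81

invalidations = 4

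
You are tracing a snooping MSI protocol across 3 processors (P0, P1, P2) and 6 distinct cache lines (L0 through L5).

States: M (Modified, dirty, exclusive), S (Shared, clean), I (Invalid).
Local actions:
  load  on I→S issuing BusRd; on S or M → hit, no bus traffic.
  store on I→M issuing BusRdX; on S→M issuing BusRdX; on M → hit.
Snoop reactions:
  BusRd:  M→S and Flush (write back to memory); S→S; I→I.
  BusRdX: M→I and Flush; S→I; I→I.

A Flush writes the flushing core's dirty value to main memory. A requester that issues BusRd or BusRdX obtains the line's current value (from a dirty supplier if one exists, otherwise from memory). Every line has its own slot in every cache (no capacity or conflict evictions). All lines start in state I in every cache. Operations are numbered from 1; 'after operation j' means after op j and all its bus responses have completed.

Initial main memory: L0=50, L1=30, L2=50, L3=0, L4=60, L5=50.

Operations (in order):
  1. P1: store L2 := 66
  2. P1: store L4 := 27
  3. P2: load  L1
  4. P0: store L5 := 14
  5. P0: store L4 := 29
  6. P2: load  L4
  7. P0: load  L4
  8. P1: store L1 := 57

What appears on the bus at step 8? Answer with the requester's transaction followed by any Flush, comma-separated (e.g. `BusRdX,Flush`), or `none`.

[1] P1: store L2 := 66 | P0:I, P1:M(66), P2:I | bus: BusRdX
[2] P1: store L4 := 27 | P0:I, P1:M(27), P2:I | bus: BusRdX
[3] P2: load  L1 | P0:I, P1:I, P2:S(30) | bus: BusRd
[4] P0: store L5 := 14 | P0:M(14), P1:I, P2:I | bus: BusRdX
[5] P0: store L4 := 29 | P0:M(29), P1:I, P2:I | bus: BusRdX,Flush
[6] P2: load  L4 | P0:S(29), P1:I, P2:S(29) | bus: BusRd,Flush
[7] P0: load  L4 | P0:S(29), P1:I, P2:S(29) | bus: none
[8] P1: store L1 := 57 | P0:I, P1:M(57), P2:I | bus: BusRdX

bus = BusRdX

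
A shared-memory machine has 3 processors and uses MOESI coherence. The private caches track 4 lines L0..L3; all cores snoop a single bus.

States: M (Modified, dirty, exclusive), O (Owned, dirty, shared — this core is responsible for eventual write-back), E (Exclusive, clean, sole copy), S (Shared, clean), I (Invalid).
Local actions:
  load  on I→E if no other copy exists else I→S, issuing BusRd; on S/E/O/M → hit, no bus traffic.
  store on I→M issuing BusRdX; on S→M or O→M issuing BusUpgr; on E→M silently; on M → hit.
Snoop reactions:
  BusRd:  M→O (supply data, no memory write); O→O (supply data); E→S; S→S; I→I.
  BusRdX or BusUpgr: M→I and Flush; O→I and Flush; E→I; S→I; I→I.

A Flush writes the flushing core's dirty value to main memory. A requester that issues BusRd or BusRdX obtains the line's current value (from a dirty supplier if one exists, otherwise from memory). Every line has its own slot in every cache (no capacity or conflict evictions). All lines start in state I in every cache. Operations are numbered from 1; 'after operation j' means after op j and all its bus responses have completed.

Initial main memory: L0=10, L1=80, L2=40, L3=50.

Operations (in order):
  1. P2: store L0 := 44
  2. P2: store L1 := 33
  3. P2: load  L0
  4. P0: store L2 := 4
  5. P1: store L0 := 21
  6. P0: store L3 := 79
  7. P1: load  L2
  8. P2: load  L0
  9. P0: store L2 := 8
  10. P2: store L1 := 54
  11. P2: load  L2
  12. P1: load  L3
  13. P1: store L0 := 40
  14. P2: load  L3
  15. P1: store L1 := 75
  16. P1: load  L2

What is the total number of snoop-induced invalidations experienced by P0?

step 1: P2: store L0 := 44  ⟶  IIM  (L0)  txn=BusRdX  M[L0]=10
step 2: P2: store L1 := 33  ⟶  IIM  (L1)  txn=BusRdX  M[L1]=80
step 3: P2: load  L0  ⟶  IIM  (L0)  txn=∅  M[L0]=10
step 4: P0: store L2 := 4  ⟶  MII  (L2)  txn=BusRdX  M[L2]=40
step 5: P1: store L0 := 21  ⟶  IMI  (L0)  txn=BusRdX+Flush  M[L0]=44
step 6: P0: store L3 := 79  ⟶  MII  (L3)  txn=BusRdX  M[L3]=50
step 7: P1: load  L2  ⟶  OSI  (L2)  txn=BusRd  M[L2]=40
step 8: P2: load  L0  ⟶  IOS  (L0)  txn=BusRd  M[L0]=44
step 9: P0: store L2 := 8  ⟶  MII  (L2)  txn=BusUpgr  M[L2]=40
step 10: P2: store L1 := 54  ⟶  IIM  (L1)  txn=∅  M[L1]=80
step 11: P2: load  L2  ⟶  OIS  (L2)  txn=BusRd  M[L2]=40
step 12: P1: load  L3  ⟶  OSI  (L3)  txn=BusRd  M[L3]=50
step 13: P1: store L0 := 40  ⟶  IMI  (L0)  txn=BusUpgr  M[L0]=44
step 14: P2: load  L3  ⟶  OSS  (L3)  txn=BusRd  M[L3]=50
step 15: P1: store L1 := 75  ⟶  IMI  (L1)  txn=BusRdX+Flush  M[L1]=54
step 16: P1: load  L2  ⟶  OSS  (L2)  txn=BusRd  M[L2]=40

invalidations = 0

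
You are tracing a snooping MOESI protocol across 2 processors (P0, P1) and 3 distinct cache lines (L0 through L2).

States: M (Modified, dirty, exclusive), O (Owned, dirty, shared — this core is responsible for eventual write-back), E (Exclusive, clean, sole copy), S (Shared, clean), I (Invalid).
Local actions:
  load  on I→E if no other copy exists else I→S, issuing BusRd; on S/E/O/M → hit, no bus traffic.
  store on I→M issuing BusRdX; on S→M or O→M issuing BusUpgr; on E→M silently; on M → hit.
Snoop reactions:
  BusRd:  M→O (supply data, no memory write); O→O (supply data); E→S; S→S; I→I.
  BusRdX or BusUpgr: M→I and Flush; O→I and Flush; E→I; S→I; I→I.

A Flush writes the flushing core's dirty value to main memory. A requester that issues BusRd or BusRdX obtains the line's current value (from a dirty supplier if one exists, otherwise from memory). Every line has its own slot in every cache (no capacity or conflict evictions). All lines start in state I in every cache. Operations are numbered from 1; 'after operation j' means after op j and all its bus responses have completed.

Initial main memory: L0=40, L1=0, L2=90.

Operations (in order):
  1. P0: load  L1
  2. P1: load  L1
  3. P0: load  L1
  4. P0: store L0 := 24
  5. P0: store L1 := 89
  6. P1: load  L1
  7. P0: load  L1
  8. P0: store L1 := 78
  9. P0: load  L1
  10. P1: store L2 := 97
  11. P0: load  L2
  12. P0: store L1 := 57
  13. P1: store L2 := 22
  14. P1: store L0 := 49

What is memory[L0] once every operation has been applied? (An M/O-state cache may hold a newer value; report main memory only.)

[1] P0: load  L1 | P0:E(0), P1:I | bus: BusRd
[2] P1: load  L1 | P0:S(0), P1:S(0) | bus: BusRd
[3] P0: load  L1 | P0:S(0), P1:S(0) | bus: none
[4] P0: store L0 := 24 | P0:M(24), P1:I | bus: BusRdX
[5] P0: store L1 := 89 | P0:M(89), P1:I | bus: BusUpgr
[6] P1: load  L1 | P0:O(89), P1:S(89) | bus: BusRd
[7] P0: load  L1 | P0:O(89), P1:S(89) | bus: none
[8] P0: store L1 := 78 | P0:M(78), P1:I | bus: BusUpgr
[9] P0: load  L1 | P0:M(78), P1:I | bus: none
[10] P1: store L2 := 97 | P0:I, P1:M(97) | bus: BusRdX
[11] P0: load  L2 | P0:S(97), P1:O(97) | bus: BusRd
[12] P0: store L1 := 57 | P0:M(57), P1:I | bus: none
[13] P1: store L2 := 22 | P0:I, P1:M(22) | bus: BusUpgr
[14] P1: store L0 := 49 | P0:I, P1:M(49) | bus: BusRdX,Flush

memory[L0] = 24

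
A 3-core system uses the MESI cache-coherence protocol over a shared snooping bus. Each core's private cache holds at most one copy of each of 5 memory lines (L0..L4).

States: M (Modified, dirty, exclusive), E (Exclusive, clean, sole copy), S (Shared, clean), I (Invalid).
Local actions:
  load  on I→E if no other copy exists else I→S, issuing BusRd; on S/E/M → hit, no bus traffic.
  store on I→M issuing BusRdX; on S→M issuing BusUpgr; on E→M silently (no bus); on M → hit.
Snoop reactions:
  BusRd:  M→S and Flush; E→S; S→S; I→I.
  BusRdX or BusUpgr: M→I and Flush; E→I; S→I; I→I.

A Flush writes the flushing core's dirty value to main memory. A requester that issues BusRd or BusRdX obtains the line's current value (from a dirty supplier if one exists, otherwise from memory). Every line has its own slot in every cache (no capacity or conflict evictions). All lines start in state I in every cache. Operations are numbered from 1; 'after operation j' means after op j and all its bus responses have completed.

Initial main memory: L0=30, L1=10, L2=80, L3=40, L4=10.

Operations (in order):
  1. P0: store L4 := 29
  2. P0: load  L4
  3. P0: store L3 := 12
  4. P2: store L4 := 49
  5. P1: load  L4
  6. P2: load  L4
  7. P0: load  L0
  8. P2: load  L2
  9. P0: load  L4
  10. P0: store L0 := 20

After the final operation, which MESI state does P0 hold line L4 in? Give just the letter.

  op1 P0: store L4 := 29 → M/I/I on L4; bus BusRdX; mem=10
  op2 P0: load  L4 → M/I/I on L4; bus (none); mem=10
  op3 P0: store L3 := 12 → M/I/I on L3; bus BusRdX; mem=40
  op4 P2: store L4 := 49 → I/I/M on L4; bus BusRdX Flush; mem=29
  op5 P1: load  L4 → I/S/S on L4; bus BusRd Flush; mem=49
  op6 P2: load  L4 → I/S/S on L4; bus (none); mem=49
  op7 P0: load  L0 → E/I/I on L0; bus BusRd; mem=30
  op8 P2: load  L2 → I/I/E on L2; bus BusRd; mem=80
  op9 P0: load  L4 → S/S/S on L4; bus BusRd; mem=49
  op10 P0: store L0 := 20 → M/I/I on L0; bus (none); mem=30

state = S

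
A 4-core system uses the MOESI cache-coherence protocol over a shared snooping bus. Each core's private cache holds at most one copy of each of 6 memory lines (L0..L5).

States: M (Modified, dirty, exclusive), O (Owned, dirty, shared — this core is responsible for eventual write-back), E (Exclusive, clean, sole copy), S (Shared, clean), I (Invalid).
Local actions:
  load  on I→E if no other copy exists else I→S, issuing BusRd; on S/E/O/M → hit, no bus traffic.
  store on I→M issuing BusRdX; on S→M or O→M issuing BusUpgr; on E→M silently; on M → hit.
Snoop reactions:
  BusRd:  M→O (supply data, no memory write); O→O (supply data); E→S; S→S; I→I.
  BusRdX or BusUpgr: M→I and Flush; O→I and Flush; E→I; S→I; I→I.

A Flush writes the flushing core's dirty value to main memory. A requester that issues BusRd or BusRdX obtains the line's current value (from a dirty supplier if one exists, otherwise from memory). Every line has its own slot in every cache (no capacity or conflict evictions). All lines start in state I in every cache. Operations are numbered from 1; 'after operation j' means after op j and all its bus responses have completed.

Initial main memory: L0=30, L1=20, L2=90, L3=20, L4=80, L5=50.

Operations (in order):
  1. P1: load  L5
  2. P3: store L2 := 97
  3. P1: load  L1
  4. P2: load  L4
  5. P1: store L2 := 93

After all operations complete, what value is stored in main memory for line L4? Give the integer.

memory[L4] = 80

step 1: P1: load  L5  ⟶  IEII  (L5)  txn=BusRd  M[L5]=50
step 2: P3: store L2 := 97  ⟶  IIIM  (L2)  txn=BusRdX  M[L2]=90
step 3: P1: load  L1  ⟶  IEII  (L1)  txn=BusRd  M[L1]=20
step 4: P2: load  L4  ⟶  IIEI  (L4)  txn=BusRd  M[L4]=80
step 5: P1: store L2 := 93  ⟶  IMII  (L2)  txn=BusRdX+Flush  M[L2]=97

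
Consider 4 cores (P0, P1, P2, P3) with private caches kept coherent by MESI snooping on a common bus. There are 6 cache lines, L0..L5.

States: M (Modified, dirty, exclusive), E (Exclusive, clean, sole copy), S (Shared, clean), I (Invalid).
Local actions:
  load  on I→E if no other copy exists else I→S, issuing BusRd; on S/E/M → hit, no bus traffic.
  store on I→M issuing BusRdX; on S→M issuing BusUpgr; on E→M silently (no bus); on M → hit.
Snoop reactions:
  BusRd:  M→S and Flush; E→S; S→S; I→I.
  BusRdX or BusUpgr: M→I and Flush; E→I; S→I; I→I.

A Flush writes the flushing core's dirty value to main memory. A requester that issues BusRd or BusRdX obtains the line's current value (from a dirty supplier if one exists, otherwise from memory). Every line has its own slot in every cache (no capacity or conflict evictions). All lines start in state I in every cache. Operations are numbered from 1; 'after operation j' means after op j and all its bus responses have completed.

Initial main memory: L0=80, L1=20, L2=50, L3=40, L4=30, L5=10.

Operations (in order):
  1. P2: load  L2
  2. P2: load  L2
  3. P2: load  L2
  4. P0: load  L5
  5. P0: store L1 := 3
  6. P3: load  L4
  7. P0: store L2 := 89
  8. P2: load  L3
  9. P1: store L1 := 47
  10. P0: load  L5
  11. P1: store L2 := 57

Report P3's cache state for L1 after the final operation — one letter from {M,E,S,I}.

[1] P2: load  L2 | P0:I, P1:I, P2:E(50), P3:I | bus: BusRd
[2] P2: load  L2 | P0:I, P1:I, P2:E(50), P3:I | bus: none
[3] P2: load  L2 | P0:I, P1:I, P2:E(50), P3:I | bus: none
[4] P0: load  L5 | P0:E(10), P1:I, P2:I, P3:I | bus: BusRd
[5] P0: store L1 := 3 | P0:M(3), P1:I, P2:I, P3:I | bus: BusRdX
[6] P3: load  L4 | P0:I, P1:I, P2:I, P3:E(30) | bus: BusRd
[7] P0: store L2 := 89 | P0:M(89), P1:I, P2:I, P3:I | bus: BusRdX
[8] P2: load  L3 | P0:I, P1:I, P2:E(40), P3:I | bus: BusRd
[9] P1: store L1 := 47 | P0:I, P1:M(47), P2:I, P3:I | bus: BusRdX,Flush
[10] P0: load  L5 | P0:E(10), P1:I, P2:I, P3:I | bus: none
[11] P1: store L2 := 57 | P0:I, P1:M(57), P2:I, P3:I | bus: BusRdX,Flush

state = I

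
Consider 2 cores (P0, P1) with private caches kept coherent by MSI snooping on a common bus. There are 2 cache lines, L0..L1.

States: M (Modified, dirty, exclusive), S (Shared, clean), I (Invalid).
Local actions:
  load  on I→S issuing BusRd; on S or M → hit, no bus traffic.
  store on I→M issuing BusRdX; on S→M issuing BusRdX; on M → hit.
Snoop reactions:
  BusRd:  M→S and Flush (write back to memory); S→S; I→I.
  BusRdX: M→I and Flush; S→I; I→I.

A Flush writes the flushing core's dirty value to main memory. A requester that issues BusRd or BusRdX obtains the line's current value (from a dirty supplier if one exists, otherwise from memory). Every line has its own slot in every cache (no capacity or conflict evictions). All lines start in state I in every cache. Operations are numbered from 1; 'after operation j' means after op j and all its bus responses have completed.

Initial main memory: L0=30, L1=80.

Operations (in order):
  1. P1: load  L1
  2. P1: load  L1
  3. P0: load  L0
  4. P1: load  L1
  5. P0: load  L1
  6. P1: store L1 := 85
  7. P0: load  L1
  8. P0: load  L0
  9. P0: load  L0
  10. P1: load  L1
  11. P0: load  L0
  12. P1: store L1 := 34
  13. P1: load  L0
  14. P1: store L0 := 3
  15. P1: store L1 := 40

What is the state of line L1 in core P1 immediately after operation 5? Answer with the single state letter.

state = S

1. P1: load  L1  bus=[BusRd]  L1: P0=I P1=S  mem[L1]=80
2. P1: load  L1  bus=[-]  L1: P0=I P1=S  mem[L1]=80
3. P0: load  L0  bus=[BusRd]  L0: P0=S P1=I  mem[L0]=30
4. P1: load  L1  bus=[-]  L1: P0=I P1=S  mem[L1]=80
5. P0: load  L1  bus=[BusRd]  L1: P0=S P1=S  mem[L1]=80
6. P1: store L1 := 85  bus=[BusRdX]  L1: P0=I P1=M  mem[L1]=80
7. P0: load  L1  bus=[BusRd,Flush]  L1: P0=S P1=S  mem[L1]=85
8. P0: load  L0  bus=[-]  L0: P0=S P1=I  mem[L0]=30
9. P0: load  L0  bus=[-]  L0: P0=S P1=I  mem[L0]=30
10. P1: load  L1  bus=[-]  L1: P0=S P1=S  mem[L1]=85
11. P0: load  L0  bus=[-]  L0: P0=S P1=I  mem[L0]=30
12. P1: store L1 := 34  bus=[BusRdX]  L1: P0=I P1=M  mem[L1]=85
13. P1: load  L0  bus=[BusRd]  L0: P0=S P1=S  mem[L0]=30
14. P1: store L0 := 3  bus=[BusRdX]  L0: P0=I P1=M  mem[L0]=30
15. P1: store L1 := 40  bus=[-]  L1: P0=I P1=M  mem[L1]=85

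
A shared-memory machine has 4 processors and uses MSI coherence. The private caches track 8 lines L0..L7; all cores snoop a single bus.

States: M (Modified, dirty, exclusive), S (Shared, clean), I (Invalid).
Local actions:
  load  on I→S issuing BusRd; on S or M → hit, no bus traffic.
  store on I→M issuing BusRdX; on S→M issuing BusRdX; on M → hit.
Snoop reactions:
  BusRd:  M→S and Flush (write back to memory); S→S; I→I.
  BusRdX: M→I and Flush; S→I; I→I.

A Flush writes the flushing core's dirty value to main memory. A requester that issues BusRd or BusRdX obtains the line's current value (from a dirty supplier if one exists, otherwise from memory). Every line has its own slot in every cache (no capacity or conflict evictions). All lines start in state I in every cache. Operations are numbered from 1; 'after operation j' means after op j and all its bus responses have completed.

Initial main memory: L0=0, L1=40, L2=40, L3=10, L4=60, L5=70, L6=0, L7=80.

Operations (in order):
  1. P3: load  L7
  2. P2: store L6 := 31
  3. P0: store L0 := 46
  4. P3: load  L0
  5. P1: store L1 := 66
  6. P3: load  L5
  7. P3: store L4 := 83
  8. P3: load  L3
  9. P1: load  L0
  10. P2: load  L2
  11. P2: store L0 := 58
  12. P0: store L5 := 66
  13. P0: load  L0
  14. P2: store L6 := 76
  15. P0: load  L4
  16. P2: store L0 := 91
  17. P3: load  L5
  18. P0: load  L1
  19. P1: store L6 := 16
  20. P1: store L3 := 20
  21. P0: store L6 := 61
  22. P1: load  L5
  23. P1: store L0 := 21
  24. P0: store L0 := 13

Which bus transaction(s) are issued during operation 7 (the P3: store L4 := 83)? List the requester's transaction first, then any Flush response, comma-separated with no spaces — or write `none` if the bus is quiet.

1. P3: load  L7  bus=[BusRd]  L7: P0=I P1=I P2=I P3=S  mem[L7]=80
2. P2: store L6 := 31  bus=[BusRdX]  L6: P0=I P1=I P2=M P3=I  mem[L6]=0
3. P0: store L0 := 46  bus=[BusRdX]  L0: P0=M P1=I P2=I P3=I  mem[L0]=0
4. P3: load  L0  bus=[BusRd,Flush]  L0: P0=S P1=I P2=I P3=S  mem[L0]=46
5. P1: store L1 := 66  bus=[BusRdX]  L1: P0=I P1=M P2=I P3=I  mem[L1]=40
6. P3: load  L5  bus=[BusRd]  L5: P0=I P1=I P2=I P3=S  mem[L5]=70
7. P3: store L4 := 83  bus=[BusRdX]  L4: P0=I P1=I P2=I P3=M  mem[L4]=60
8. P3: load  L3  bus=[BusRd]  L3: P0=I P1=I P2=I P3=S  mem[L3]=10
9. P1: load  L0  bus=[BusRd]  L0: P0=S P1=S P2=I P3=S  mem[L0]=46
10. P2: load  L2  bus=[BusRd]  L2: P0=I P1=I P2=S P3=I  mem[L2]=40
11. P2: store L0 := 58  bus=[BusRdX]  L0: P0=I P1=I P2=M P3=I  mem[L0]=46
12. P0: store L5 := 66  bus=[BusRdX]  L5: P0=M P1=I P2=I P3=I  mem[L5]=70
13. P0: load  L0  bus=[BusRd,Flush]  L0: P0=S P1=I P2=S P3=I  mem[L0]=58
14. P2: store L6 := 76  bus=[-]  L6: P0=I P1=I P2=M P3=I  mem[L6]=0
15. P0: load  L4  bus=[BusRd,Flush]  L4: P0=S P1=I P2=I P3=S  mem[L4]=83
16. P2: store L0 := 91  bus=[BusRdX]  L0: P0=I P1=I P2=M P3=I  mem[L0]=58
17. P3: load  L5  bus=[BusRd,Flush]  L5: P0=S P1=I P2=I P3=S  mem[L5]=66
18. P0: load  L1  bus=[BusRd,Flush]  L1: P0=S P1=S P2=I P3=I  mem[L1]=66
19. P1: store L6 := 16  bus=[BusRdX,Flush]  L6: P0=I P1=M P2=I P3=I  mem[L6]=76
20. P1: store L3 := 20  bus=[BusRdX]  L3: P0=I P1=M P2=I P3=I  mem[L3]=10
21. P0: store L6 := 61  bus=[BusRdX,Flush]  L6: P0=M P1=I P2=I P3=I  mem[L6]=16
22. P1: load  L5  bus=[BusRd]  L5: P0=S P1=S P2=I P3=S  mem[L5]=66
23. P1: store L0 := 21  bus=[BusRdX,Flush]  L0: P0=I P1=M P2=I P3=I  mem[L0]=91
24. P0: store L0 := 13  bus=[BusRdX,Flush]  L0: P0=M P1=I P2=I P3=I  mem[L0]=21

bus = BusRdX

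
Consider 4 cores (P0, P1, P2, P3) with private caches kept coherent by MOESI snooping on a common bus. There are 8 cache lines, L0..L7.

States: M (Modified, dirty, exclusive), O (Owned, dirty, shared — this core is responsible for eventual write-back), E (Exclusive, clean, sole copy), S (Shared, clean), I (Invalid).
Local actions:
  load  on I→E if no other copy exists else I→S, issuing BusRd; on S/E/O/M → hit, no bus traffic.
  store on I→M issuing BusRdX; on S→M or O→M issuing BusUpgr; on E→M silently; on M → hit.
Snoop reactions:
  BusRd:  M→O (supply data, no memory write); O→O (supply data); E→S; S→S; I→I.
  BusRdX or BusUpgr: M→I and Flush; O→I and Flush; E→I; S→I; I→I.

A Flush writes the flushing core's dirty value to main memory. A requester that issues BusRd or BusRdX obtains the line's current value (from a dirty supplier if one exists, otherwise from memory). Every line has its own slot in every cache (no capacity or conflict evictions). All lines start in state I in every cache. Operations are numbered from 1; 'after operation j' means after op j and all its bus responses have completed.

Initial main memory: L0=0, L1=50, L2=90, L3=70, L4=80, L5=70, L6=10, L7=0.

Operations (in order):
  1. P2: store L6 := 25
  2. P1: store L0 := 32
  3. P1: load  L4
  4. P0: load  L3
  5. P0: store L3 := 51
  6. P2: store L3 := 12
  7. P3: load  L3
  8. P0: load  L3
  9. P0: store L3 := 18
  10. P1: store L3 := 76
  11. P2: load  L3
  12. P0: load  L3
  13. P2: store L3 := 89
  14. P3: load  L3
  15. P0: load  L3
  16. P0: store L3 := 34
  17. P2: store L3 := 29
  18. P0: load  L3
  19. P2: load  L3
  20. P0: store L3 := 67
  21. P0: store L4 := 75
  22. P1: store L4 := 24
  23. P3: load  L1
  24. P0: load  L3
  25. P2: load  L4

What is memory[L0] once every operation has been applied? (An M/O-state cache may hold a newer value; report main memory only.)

step 1: P2: store L6 := 25  ⟶  IIMI  (L6)  txn=BusRdX  M[L6]=10
step 2: P1: store L0 := 32  ⟶  IMII  (L0)  txn=BusRdX  M[L0]=0
step 3: P1: load  L4  ⟶  IEII  (L4)  txn=BusRd  M[L4]=80
step 4: P0: load  L3  ⟶  EIII  (L3)  txn=BusRd  M[L3]=70
step 5: P0: store L3 := 51  ⟶  MIII  (L3)  txn=∅  M[L3]=70
step 6: P2: store L3 := 12  ⟶  IIMI  (L3)  txn=BusRdX+Flush  M[L3]=51
step 7: P3: load  L3  ⟶  IIOS  (L3)  txn=BusRd  M[L3]=51
step 8: P0: load  L3  ⟶  SIOS  (L3)  txn=BusRd  M[L3]=51
step 9: P0: store L3 := 18  ⟶  MIII  (L3)  txn=BusUpgr+Flush  M[L3]=12
step 10: P1: store L3 := 76  ⟶  IMII  (L3)  txn=BusRdX+Flush  M[L3]=18
step 11: P2: load  L3  ⟶  IOSI  (L3)  txn=BusRd  M[L3]=18
step 12: P0: load  L3  ⟶  SOSI  (L3)  txn=BusRd  M[L3]=18
step 13: P2: store L3 := 89  ⟶  IIMI  (L3)  txn=BusUpgr+Flush  M[L3]=76
step 14: P3: load  L3  ⟶  IIOS  (L3)  txn=BusRd  M[L3]=76
step 15: P0: load  L3  ⟶  SIOS  (L3)  txn=BusRd  M[L3]=76
step 16: P0: store L3 := 34  ⟶  MIII  (L3)  txn=BusUpgr+Flush  M[L3]=89
step 17: P2: store L3 := 29  ⟶  IIMI  (L3)  txn=BusRdX+Flush  M[L3]=34
step 18: P0: load  L3  ⟶  SIOI  (L3)  txn=BusRd  M[L3]=34
step 19: P2: load  L3  ⟶  SIOI  (L3)  txn=∅  M[L3]=34
step 20: P0: store L3 := 67  ⟶  MIII  (L3)  txn=BusUpgr+Flush  M[L3]=29
step 21: P0: store L4 := 75  ⟶  MIII  (L4)  txn=BusRdX  M[L4]=80
step 22: P1: store L4 := 24  ⟶  IMII  (L4)  txn=BusRdX+Flush  M[L4]=75
step 23: P3: load  L1  ⟶  IIIE  (L1)  txn=BusRd  M[L1]=50
step 24: P0: load  L3  ⟶  MIII  (L3)  txn=∅  M[L3]=29
step 25: P2: load  L4  ⟶  IOSI  (L4)  txn=BusRd  M[L4]=75

memory[L0] = 0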